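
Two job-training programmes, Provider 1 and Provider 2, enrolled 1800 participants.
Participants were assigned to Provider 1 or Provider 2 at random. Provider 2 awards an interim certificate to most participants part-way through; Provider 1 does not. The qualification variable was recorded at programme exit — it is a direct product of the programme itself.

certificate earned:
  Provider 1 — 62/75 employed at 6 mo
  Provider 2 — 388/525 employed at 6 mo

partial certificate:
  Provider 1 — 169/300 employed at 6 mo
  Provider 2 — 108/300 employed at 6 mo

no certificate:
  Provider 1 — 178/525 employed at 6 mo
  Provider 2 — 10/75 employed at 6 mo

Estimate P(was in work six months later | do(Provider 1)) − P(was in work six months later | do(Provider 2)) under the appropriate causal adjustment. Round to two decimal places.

The stratified and pooled comparisons disagree (Provider 1 wins within each qualification attained during the programme; Provider 2 wins overall), so the answer turns on the causal role of qualification attained during the programme.
Because the programme influences qualification attained during the programme, qualification attained during the programme is a post-treatment mediator, not a confounder. Stratifying on it would bias the estimate; the causal effect is the crude pooled difference.
The causal difference is the pooled difference: 0.454 − 0.562 = -0.108.

-0.11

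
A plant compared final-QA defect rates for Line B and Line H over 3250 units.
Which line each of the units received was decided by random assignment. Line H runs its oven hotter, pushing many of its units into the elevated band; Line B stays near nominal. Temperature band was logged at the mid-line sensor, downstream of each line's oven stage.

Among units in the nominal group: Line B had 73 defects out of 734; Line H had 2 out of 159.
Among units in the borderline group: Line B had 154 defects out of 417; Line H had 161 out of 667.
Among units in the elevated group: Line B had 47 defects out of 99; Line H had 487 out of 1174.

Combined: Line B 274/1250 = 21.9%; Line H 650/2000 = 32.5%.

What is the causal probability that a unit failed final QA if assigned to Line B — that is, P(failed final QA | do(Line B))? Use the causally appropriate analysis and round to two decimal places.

The distribution of in-process temperature band is itself part of what the line does — it is an intermediate outcome. Holding it fixed would remove that part of the effect; the total effect is the pooled difference.
So P(outcome | do(Line B)) is just the pooled rate for Line B: 274/1250 = 0.219.

0.22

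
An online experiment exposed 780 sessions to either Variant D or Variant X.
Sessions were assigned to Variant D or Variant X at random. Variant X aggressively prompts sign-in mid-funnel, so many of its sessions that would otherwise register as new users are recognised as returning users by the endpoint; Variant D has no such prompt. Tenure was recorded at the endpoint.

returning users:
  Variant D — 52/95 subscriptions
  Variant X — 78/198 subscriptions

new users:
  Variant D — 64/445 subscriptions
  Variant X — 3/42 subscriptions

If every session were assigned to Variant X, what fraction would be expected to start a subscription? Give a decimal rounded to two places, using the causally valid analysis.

0.34

The user tenure-specific comparison favours Variant D throughout, but the pooled figures favour Variant X. The question is whether to condition on user tenure.
User tenure is recorded after the variant and is itself shifted by it — it sits on the causal path from variant to outcome. Conditioning on a mediator would strip out part of the effect we want; the pooled comparison gives the total causal effect.
So P(outcome | do(Variant X)) is just the pooled rate for Variant X: 81/240 = 0.338.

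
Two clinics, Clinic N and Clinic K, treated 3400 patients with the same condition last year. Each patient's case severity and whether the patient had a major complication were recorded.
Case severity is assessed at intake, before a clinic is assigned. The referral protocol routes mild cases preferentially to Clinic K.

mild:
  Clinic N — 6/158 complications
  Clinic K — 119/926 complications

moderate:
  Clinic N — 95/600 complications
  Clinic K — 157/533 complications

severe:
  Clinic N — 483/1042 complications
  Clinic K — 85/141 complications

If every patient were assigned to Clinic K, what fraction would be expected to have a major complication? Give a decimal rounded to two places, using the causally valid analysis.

The stratified and pooled comparisons disagree (Clinic N wins within each case severity; Clinic K wins overall), so the answer turns on the causal role of case severity.
Case severity is set before the clinic has any effect — it is not caused by the clinic — and it independently drives the outcome. That makes it a confounder, so the causal comparison is within case severity levels.
Standardising Clinic K to the population case severity mix: 0.319·119/926 + 0.333·157/533 + 0.348·85/141 = 0.349.

0.35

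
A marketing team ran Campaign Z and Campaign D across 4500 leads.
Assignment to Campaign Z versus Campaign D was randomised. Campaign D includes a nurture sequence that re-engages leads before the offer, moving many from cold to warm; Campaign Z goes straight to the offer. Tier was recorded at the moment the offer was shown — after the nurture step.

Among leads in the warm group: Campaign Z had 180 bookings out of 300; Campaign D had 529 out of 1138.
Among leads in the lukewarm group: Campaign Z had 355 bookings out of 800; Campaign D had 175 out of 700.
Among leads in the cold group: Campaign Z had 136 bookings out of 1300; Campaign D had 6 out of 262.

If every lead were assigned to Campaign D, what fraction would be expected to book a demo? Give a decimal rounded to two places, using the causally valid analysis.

0.34

The stratified and pooled comparisons disagree (Campaign Z wins within each engagement tier; Campaign D wins overall), so the answer turns on the causal role of engagement tier.
Engagement tier here is a post-treatment variable shaped by the campaign; conditioning on it would introduce bias rather than remove it. The overall comparison is the causal one.
So P(outcome | do(Campaign D)) is just the pooled rate for Campaign D: 710/2100 = 0.338.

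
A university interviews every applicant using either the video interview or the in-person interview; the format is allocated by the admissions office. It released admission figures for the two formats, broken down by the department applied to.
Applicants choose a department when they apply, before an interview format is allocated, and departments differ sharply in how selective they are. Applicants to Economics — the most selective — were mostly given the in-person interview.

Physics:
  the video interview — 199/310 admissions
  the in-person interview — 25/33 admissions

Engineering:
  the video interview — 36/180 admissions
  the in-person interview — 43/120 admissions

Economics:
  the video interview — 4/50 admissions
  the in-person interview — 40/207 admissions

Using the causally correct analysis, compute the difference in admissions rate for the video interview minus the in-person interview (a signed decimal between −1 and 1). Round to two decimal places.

-0.13

Department differs across interview formats for reasons unrelated to any effect of the interview format itself, and it separately predicts the outcome — a classic confounder. We must compare within department levels.
Adjusting over the population distribution of department: 0.381·(0.642−0.758) + 0.333·(0.200−0.358) + 0.286·(0.080−0.193) = -0.129.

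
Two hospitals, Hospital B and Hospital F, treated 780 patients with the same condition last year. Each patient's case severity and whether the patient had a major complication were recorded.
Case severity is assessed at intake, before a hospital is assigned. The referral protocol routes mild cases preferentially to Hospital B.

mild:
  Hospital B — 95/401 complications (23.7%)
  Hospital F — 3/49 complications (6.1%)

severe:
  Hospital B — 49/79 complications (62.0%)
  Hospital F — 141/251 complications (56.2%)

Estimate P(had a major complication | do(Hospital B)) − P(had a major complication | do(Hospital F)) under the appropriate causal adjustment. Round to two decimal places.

Nothing the hospital does changes case severity; the imbalance is an allocation artefact. With case severity also predicting the outcome, the pooled figure is confounded, and the within-stratum comparison is the causal one.
Adjusting over the population distribution of case severity: 0.577·(0.237−0.061) + 0.423·(0.620−0.562) = +0.126.

+0.13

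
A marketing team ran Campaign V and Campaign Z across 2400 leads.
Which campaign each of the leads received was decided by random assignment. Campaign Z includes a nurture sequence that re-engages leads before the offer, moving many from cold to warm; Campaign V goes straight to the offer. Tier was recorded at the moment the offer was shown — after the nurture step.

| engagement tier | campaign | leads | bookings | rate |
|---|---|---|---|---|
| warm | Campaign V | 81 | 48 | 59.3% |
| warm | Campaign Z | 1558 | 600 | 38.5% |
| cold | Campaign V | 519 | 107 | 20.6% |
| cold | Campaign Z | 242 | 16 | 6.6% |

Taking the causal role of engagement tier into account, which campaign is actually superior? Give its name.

Within every engagement tier level Campaign V has the higher rate, yet pooled Campaign Z does — Simpson's reversal.
Stratifying would compare campaigns among leads the campaigns themselves sorted into engagement tier groups — a form of selection on an intermediate. The unconditioned pooled rates give the total causal effect.
Pooled: Campaign V 25.8% vs Campaign Z 34.2%; Campaign Z is higher overall.

Campaign Z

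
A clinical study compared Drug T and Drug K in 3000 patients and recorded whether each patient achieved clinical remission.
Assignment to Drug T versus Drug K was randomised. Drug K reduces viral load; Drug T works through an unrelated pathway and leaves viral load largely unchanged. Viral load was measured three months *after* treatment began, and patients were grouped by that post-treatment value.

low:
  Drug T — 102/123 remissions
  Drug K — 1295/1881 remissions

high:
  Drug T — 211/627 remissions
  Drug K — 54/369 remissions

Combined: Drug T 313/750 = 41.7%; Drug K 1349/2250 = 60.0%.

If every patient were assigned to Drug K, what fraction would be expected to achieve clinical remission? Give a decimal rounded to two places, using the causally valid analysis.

Stratifying would compare drugs among patients the drugs themselves sorted into viral load groups — a form of selection on an intermediate. The unconditioned pooled rates give the total causal effect.
So P(outcome | do(Drug K)) is just the pooled rate for Drug K: 1349/2250 = 0.600.

0.60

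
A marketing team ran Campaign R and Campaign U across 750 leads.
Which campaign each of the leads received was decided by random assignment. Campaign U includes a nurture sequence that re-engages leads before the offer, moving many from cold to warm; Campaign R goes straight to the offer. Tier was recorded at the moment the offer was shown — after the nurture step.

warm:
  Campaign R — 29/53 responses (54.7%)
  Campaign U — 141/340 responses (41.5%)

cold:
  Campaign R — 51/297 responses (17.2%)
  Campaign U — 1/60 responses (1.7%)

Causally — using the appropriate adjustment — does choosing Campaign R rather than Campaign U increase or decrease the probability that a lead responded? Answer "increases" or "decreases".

Engagement tier is downstream of the campaign. One should not condition on a consequence of treatment, so the overall rates are the right comparison.
Pooled: Campaign R 22.9% vs Campaign U 35.5%; Campaign U is higher overall.

decreases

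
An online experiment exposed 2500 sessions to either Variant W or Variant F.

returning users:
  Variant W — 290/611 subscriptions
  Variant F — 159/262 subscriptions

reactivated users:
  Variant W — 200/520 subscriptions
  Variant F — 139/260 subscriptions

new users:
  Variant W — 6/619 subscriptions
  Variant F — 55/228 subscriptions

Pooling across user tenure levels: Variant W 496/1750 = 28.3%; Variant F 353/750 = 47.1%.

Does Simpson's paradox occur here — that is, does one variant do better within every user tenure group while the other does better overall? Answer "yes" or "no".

Within each user tenure level (returning users 47.5% vs 60.7%; reactivated users 38.5% vs 53.5%; new users 1.0% vs 24.1%), Variant F has the higher rate every time. Pooled: 28.3% vs 47.1% — Variant F has the higher rate overall. They agree.

no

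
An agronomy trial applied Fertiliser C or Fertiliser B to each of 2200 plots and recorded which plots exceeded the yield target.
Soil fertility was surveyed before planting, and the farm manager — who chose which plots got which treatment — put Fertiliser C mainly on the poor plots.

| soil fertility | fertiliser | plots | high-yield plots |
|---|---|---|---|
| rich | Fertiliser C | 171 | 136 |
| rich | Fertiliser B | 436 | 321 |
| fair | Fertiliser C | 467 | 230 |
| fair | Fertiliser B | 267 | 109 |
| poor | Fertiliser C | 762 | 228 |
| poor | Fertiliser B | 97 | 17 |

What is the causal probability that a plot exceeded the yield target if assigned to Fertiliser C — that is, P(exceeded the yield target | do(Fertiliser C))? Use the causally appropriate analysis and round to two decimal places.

Fertiliser C is higher inside every soil fertility stratum but Fertiliser B is higher in aggregate. Whether to stratify depends on how soil fertility relates to the fertiliser.
Soil fertility satisfies the back-door criterion: it is not a descendant of the fertiliser, and it blocks the spurious path from fertiliser to outcome. Adjusting for it (i.e., using the within-soil fertility rates) gives the causal effect.
Standardising Fertiliser C to the population soil fertility mix: 0.276·136/171 + 0.334·230/467 + 0.390·228/762 = 0.501.

0.50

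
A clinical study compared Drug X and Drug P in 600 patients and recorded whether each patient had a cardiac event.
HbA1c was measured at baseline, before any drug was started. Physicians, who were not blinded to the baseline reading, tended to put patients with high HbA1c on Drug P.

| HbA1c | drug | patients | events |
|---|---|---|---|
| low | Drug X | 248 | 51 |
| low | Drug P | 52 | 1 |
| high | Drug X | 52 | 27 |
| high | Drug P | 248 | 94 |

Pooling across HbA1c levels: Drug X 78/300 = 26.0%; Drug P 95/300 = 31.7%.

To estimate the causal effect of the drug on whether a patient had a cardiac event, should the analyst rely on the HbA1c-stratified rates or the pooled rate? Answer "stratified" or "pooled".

stratified

Within every HbA1c level Drug P has the lower rate, yet pooled Drug X does — Simpson's reversal.
HbA1c differs across drugs for reasons unrelated to any effect of the drug itself, and it separately predicts the outcome — a classic confounder. We must compare within HbA1c levels.
Within each level — low: 20.6% vs 1.9%; high: 51.9% vs 37.9% — Drug P is lower every time.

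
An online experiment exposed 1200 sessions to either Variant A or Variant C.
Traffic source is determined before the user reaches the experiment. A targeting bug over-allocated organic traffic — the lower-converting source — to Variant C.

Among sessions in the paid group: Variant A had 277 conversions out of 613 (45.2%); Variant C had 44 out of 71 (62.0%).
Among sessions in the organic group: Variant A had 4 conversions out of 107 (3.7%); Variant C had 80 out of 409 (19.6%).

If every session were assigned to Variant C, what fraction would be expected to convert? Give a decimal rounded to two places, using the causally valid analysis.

0.44

Traffic source is set before the variant has any effect — it is not caused by the variant — and it independently drives the outcome. That makes it a confounder, so the causal comparison is within traffic source levels.
Standardising Variant C to the population traffic source mix: 0.570·44/71 + 0.430·80/409 = 0.437.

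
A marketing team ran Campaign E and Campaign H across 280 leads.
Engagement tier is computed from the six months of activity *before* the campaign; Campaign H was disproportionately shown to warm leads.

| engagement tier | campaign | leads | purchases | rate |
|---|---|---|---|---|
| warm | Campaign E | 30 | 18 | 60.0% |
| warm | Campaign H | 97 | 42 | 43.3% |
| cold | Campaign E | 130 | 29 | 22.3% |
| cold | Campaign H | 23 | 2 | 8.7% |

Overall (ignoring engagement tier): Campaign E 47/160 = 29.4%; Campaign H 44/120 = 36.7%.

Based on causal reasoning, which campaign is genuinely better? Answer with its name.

Campaign E is higher inside every engagement tier stratum but Campaign H is higher in aggregate. Whether to stratify depends on how engagement tier relates to the campaign.
Nothing the campaign does changes engagement tier; the imbalance is an allocation artefact. With engagement tier also predicting the outcome, the pooled figure is confounded, and the within-stratum comparison is the causal one.
Within each level — warm: 60.0% vs 43.3%; cold: 22.3% vs 8.7% — Campaign E is higher every time.

Campaign E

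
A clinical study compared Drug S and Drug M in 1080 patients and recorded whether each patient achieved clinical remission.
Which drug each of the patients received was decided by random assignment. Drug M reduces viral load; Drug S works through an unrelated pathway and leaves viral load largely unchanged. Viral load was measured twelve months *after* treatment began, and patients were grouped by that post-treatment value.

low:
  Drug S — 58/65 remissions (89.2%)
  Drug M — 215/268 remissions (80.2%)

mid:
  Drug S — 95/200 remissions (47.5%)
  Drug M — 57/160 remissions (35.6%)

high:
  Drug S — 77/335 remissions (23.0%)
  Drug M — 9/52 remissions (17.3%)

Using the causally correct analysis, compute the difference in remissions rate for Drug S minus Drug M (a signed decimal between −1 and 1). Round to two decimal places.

Viral load is recorded after the drug and is itself shifted by it — it sits on the causal path from drug to outcome. Conditioning on a mediator would strip out part of the effect we want; the pooled comparison gives the total causal effect.
The causal difference is the pooled difference: 0.383 − 0.585 = -0.202.

-0.20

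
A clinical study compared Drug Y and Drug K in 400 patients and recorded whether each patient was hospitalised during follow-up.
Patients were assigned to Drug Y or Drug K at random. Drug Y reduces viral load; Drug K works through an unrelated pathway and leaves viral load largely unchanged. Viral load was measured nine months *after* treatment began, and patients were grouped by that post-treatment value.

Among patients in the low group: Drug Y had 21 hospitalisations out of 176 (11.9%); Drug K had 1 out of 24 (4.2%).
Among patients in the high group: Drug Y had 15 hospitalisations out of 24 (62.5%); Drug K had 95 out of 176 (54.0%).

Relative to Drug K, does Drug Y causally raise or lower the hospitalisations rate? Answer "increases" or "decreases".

decreases

The distribution of viral load is itself part of what the drug does — it is an intermediate outcome. Holding it fixed would remove that part of the effect; the total effect is the pooled difference.
Pooled: Drug Y 18.0% vs Drug K 48.0%; Drug Y is lower overall.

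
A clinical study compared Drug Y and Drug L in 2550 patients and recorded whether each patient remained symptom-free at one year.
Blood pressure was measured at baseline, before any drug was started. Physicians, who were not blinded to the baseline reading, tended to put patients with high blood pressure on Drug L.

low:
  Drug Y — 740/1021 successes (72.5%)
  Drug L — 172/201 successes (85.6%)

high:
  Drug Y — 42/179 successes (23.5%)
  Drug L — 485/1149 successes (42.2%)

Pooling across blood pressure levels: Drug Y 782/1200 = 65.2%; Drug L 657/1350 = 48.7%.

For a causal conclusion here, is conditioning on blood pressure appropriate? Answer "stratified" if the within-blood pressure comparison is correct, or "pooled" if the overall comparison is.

Within every blood pressure level Drug L has the higher rate, yet pooled Drug Y does — Simpson's reversal.
Blood pressure is set before the drug has any effect — it is not caused by the drug — and it independently drives the outcome. That makes it a confounder, so the causal comparison is within blood pressure levels.
Within each level — low: 72.5% vs 85.6%; high: 23.5% vs 42.2% — Drug L is higher every time.

stratified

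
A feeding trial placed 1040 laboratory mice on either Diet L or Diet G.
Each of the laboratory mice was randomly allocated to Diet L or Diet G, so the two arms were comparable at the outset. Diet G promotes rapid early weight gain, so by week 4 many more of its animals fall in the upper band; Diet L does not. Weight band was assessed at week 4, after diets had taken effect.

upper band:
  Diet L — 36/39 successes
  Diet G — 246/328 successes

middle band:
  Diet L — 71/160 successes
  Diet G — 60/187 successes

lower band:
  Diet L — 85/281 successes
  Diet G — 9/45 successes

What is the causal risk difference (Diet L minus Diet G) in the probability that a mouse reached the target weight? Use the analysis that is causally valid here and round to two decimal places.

-0.16

Diet L is higher inside every week-4 weight band stratum but Diet G is higher in aggregate. Whether to stratify depends on how week-4 weight band relates to the diet.
Week-4 weight band is downstream of the diet. One should not condition on a consequence of treatment, so the overall rates are the right comparison.
The causal difference is the pooled difference: 0.400 − 0.562 = -0.163.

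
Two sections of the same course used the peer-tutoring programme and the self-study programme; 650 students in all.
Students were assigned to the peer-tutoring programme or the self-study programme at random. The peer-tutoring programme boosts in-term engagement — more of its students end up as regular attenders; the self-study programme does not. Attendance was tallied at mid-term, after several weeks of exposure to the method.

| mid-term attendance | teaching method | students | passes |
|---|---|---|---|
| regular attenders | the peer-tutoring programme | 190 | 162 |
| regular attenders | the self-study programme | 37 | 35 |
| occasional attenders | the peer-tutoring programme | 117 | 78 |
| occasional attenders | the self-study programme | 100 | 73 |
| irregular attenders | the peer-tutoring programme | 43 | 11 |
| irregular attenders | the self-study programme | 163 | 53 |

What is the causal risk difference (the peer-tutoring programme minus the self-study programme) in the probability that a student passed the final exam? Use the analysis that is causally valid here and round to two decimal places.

+0.18

Stratifying would compare teaching methods among students the teaching methods themselves sorted into mid-term attendance groups — a form of selection on an intermediate. The unconditioned pooled rates give the total causal effect.
The causal difference is the pooled difference: 0.717 − 0.537 = +0.180.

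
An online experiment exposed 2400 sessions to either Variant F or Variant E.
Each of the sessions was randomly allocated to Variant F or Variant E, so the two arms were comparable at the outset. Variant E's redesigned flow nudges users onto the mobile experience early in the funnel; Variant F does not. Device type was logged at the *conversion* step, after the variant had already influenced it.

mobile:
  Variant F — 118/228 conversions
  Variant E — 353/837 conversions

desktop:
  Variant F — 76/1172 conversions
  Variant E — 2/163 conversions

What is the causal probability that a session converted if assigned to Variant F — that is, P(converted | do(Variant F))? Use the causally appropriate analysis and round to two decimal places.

Device type here is a post-treatment variable shaped by the variant; conditioning on it would introduce bias rather than remove it. The overall comparison is the causal one.
So P(outcome | do(Variant F)) is just the pooled rate for Variant F: 194/1400 = 0.139.

0.14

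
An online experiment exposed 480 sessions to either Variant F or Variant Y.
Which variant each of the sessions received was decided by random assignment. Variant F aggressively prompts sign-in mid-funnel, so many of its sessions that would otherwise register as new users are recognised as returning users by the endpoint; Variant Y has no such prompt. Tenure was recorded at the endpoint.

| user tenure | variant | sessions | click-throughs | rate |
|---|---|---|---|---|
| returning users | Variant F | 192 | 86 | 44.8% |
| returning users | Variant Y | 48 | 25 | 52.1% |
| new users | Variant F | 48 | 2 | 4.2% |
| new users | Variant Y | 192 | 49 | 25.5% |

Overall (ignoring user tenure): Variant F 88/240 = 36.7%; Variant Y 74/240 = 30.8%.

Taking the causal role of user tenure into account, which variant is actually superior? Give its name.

The user tenure-specific comparison favours Variant Y throughout, but the pooled figures favour Variant F. The question is whether to condition on user tenure.
User tenure is downstream of the variant. One should not condition on a consequence of treatment, so the overall rates are the right comparison.
Pooled: Variant F 36.7% vs Variant Y 30.8%; Variant F is higher overall.

Variant F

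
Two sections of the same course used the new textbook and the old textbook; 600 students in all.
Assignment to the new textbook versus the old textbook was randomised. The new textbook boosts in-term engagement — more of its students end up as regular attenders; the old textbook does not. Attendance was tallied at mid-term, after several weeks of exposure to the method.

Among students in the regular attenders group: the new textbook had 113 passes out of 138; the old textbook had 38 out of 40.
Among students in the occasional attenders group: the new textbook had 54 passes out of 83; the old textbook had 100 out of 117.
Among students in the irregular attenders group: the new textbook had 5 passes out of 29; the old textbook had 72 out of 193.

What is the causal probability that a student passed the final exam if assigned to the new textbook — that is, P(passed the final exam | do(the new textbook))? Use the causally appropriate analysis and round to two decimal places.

The stratified and pooled comparisons disagree (the old textbook wins within each mid-term attendance; the new textbook wins overall), so the answer turns on the causal role of mid-term attendance.
Stratifying would compare teaching methods among students the teaching methods themselves sorted into mid-term attendance groups — a form of selection on an intermediate. The unconditioned pooled rates give the total causal effect.
So P(outcome | do(the new textbook)) is just the pooled rate for the new textbook: 172/250 = 0.688.

0.69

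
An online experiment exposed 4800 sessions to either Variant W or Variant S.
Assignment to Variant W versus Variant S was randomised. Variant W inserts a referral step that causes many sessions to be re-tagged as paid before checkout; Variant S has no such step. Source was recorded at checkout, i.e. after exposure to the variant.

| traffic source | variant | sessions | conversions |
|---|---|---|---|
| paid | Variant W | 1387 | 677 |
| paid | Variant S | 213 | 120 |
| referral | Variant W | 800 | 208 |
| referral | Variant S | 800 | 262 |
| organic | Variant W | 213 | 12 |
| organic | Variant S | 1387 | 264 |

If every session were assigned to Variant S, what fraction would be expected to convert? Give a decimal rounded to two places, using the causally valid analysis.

The distribution of traffic source is itself part of what the variant does — it is an intermediate outcome. Holding it fixed would remove that part of the effect; the total effect is the pooled difference.
So P(outcome | do(Variant S)) is just the pooled rate for Variant S: 646/2400 = 0.269.

0.27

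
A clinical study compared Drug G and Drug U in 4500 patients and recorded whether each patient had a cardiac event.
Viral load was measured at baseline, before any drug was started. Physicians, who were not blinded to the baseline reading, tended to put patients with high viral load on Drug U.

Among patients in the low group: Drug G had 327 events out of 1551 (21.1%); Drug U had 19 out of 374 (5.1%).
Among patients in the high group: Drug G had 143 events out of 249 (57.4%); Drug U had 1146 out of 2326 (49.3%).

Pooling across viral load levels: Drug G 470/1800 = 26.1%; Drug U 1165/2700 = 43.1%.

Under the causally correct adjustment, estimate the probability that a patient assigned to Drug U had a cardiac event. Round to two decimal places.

0.30

The viral load-specific comparison favours Drug U throughout, but the pooled figures favour Drug G. The question is whether to condition on viral load.
Nothing the drug does changes viral load; the imbalance is an allocation artefact. With viral load also predicting the outcome, the pooled figure is confounded, and the within-stratum comparison is the causal one.
Standardising Drug U to the population viral load mix: 0.428·19/374 + 0.572·1146/2326 = 0.304.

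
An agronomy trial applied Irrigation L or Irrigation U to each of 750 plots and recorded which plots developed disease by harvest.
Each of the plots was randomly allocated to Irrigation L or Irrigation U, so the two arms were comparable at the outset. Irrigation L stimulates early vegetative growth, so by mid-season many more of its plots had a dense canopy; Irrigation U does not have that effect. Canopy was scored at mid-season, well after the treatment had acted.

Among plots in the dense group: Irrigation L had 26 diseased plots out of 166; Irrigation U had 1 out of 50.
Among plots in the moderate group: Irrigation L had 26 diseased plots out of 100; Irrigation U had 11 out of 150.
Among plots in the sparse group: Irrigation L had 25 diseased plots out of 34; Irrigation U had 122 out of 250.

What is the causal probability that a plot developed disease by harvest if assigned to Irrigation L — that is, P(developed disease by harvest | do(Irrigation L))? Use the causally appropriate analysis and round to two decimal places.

0.26

Stratifying would compare irrigations among plots the irrigations themselves sorted into mid-season canopy groups — a form of selection on an intermediate. The unconditioned pooled rates give the total causal effect.
So P(outcome | do(Irrigation L)) is just the pooled rate for Irrigation L: 77/300 = 0.257.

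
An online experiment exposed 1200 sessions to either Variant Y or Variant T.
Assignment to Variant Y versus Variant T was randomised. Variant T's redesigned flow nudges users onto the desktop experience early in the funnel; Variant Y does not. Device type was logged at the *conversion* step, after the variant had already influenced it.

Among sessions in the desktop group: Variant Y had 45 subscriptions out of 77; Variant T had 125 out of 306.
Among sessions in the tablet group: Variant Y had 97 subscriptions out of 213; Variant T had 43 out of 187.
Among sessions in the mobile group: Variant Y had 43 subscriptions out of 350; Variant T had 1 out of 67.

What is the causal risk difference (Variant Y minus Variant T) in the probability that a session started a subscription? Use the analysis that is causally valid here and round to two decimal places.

-0.01

Because the variant influences device type, device type is a post-treatment mediator, not a confounder. Stratifying on it would bias the estimate; the causal effect is the crude pooled difference.
The causal difference is the pooled difference: 0.289 − 0.302 = -0.013.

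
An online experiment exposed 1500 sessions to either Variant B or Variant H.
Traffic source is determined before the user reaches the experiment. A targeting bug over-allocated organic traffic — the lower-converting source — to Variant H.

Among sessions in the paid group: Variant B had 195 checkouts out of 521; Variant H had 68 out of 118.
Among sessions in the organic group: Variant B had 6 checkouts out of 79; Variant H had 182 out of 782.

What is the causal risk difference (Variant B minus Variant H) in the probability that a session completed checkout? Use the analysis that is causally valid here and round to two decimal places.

-0.18

The stratified and pooled comparisons disagree (Variant H wins within each traffic source; Variant B wins overall), so the answer turns on the causal role of traffic source.
Traffic source differs across variants for reasons unrelated to any effect of the variant itself, and it separately predicts the outcome — a classic confounder. We must compare within traffic source levels.
Adjusting over the population distribution of traffic source: 0.426·(0.374−0.576) + 0.574·(0.076−0.233) = -0.176.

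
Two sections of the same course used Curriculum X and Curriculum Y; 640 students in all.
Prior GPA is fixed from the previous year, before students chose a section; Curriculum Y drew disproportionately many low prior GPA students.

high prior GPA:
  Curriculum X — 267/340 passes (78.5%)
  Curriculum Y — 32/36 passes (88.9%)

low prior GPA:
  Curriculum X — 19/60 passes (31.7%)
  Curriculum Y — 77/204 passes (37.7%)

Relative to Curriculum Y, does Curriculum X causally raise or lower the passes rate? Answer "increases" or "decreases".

The prior GPA band-specific comparison favours Curriculum Y throughout, but the pooled figures favour Curriculum X. The question is whether to condition on prior GPA band.
Here prior GPA band is a common cause — it drives both which teaching method a case falls under and the outcome. The crude comparison mixes populations; the stratum-specific rates are the causally relevant ones.
Within each level — high prior GPA: 78.5% vs 88.9%; low prior GPA: 31.7% vs 37.7% — Curriculum Y is higher every time.

decreases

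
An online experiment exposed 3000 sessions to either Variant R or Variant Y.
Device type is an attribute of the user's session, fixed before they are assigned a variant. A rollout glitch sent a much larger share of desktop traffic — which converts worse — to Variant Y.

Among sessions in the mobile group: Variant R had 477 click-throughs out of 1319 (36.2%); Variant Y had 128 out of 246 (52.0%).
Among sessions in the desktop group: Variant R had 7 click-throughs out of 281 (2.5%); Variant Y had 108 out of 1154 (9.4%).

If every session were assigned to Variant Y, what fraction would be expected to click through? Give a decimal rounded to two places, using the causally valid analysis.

Device type differs across variants for reasons unrelated to any effect of the variant itself, and it separately predicts the outcome — a classic confounder. We must compare within device type levels.
Standardising Variant Y to the population device type mix: 0.522·128/246 + 0.478·108/1154 = 0.316.

0.32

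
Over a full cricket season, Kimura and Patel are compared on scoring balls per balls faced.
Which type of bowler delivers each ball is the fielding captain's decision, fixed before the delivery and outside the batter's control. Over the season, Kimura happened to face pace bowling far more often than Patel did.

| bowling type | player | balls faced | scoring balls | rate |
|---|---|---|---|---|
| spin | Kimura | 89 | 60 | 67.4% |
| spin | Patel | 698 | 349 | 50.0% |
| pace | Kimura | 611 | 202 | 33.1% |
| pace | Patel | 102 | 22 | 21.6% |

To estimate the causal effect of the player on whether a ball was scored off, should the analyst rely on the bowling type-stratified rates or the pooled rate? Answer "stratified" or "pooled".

The stratified and pooled comparisons disagree (Kimura wins within each bowling type; Patel wins overall), so the answer turns on the causal role of bowling type.
Since bowling type is a pre-existing factor (not a product of the player) and it affects the outcome on its own, it is a confounder. The stratified rates, not the pooled rate, identify the causal effect.
Within each level — spin: 67.4% vs 50.0%; pace: 33.1% vs 21.6% — Kimura is higher every time.

stratified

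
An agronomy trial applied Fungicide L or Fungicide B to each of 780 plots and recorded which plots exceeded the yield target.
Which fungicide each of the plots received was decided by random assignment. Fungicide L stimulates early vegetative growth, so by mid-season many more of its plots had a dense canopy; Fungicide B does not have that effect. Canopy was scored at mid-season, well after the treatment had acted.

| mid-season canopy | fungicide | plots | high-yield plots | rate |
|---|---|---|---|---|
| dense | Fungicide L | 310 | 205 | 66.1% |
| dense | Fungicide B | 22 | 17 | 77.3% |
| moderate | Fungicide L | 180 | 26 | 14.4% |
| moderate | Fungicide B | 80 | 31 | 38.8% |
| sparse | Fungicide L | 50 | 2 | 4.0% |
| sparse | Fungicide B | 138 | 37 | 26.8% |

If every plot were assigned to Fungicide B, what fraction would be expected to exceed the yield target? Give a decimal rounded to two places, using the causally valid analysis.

0.35

Mid-season canopy is downstream of the fungicide. One should not condition on a consequence of treatment, so the overall rates are the right comparison.
So P(outcome | do(Fungicide B)) is just the pooled rate for Fungicide B: 85/240 = 0.354.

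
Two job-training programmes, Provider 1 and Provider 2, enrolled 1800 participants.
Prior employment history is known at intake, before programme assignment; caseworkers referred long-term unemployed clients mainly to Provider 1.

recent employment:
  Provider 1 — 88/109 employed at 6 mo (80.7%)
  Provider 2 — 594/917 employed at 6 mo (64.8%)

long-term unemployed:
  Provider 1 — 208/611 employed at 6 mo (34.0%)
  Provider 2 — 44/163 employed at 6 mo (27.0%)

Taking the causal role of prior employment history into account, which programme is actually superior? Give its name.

The imbalance in prior employment history arose from how participants were allocated, not from anything the programme did; and prior employment history independently affects the outcome. The pooled gap is confounded — condition on prior employment history.
Within each level — recent employment: 80.7% vs 64.8%; long-term unemployed: 34.0% vs 27.0% — Provider 1 is higher every time.

Provider 1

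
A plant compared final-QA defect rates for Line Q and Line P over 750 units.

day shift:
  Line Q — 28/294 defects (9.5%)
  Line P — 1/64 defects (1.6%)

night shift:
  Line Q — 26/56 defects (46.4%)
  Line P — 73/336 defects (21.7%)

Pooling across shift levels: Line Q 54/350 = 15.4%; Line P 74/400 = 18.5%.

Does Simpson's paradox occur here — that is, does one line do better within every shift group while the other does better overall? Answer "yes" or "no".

Within each shift level (day shift 9.5% vs 1.6%; night shift 46.4% vs 21.7%), Line P has the lower rate every time. Pooled: 15.4% vs 18.5% — Line Q has the lower rate overall. The two comparisons disagree.

yes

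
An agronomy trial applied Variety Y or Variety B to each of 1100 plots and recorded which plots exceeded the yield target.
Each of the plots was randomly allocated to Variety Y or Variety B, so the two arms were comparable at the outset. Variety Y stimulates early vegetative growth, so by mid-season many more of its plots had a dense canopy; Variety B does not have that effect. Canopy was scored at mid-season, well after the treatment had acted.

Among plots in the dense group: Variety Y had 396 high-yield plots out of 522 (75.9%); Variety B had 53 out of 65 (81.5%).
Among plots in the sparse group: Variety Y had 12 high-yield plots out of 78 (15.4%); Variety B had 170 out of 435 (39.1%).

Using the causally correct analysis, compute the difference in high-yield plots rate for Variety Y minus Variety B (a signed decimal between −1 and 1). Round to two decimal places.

Because the variety influences mid-season canopy, mid-season canopy is a post-treatment mediator, not a confounder. Stratifying on it would bias the estimate; the causal effect is the crude pooled difference.
The causal difference is the pooled difference: 0.680 − 0.446 = +0.234.

+0.23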